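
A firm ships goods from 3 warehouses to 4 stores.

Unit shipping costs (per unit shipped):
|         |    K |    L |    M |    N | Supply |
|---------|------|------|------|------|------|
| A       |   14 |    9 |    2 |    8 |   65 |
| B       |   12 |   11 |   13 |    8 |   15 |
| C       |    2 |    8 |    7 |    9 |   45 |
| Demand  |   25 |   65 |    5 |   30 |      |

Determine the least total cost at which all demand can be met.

865

An optimal shipping plan:
  A→L: 45 units
  A→M: 5 units
  A→N: 15 units
  B→N: 15 units
  C→K: 25 units
  C→L: 20 units
Total cost = 865.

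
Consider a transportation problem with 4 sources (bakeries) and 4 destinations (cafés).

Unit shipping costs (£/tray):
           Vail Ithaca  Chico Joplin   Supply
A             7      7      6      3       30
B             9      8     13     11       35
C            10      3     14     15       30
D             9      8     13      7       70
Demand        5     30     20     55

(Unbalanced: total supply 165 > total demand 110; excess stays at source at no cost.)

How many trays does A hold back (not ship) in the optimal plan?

0

Minimum-cost shipments:
  A→Chico: 20 × £6 = £120
  A→Joplin: 10 × £3 = £30
  C→Ithaca: 30 × £3 = £90
  D→Vail: 5 × £9 = £45
  D→Joplin: 45 × £7 = £315
Total cost = £600.
A ships 30 of its 30, leaving 0.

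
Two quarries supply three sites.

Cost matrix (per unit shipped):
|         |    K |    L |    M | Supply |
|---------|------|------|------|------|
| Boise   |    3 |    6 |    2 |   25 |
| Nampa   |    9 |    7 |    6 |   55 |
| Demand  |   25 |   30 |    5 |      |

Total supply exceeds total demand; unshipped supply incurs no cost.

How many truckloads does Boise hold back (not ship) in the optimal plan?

0

Minimum-cost shipments:
  Boise→K: 25 truckloads
  Nampa→L: 30 truckloads
  Nampa→M: 5 truckloads
Total cost = 315.
Boise ships 25 of its 25, leaving 0.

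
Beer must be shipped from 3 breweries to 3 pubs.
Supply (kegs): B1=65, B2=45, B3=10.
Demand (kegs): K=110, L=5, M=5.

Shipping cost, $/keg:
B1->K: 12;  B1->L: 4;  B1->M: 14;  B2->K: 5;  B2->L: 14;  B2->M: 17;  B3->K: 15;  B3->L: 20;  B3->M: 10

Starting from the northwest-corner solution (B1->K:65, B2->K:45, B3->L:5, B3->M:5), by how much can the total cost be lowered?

65

Current plan cost = 65·12 + 45·5 + 5·20 + 5·10 = $1155.
Optimal plan:
  B1→K: 60 × $12 = $720
  B1→L: 5 × $4 = $20
  B2→K: 45 × $5 = $225
  B3→K: 5 × $15 = $75
  B3→M: 5 × $10 = $50
Optimal cost = $1090.
Saving = 1155 − 1090 = $65.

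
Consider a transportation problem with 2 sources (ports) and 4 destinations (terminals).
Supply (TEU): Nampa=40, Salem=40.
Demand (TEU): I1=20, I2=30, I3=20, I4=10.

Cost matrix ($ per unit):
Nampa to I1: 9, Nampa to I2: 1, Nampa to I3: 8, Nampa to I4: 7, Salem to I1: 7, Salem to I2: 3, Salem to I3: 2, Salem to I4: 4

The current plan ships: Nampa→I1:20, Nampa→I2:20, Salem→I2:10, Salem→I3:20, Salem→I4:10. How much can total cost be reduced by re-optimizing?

Current plan cost = 20·9 + 20·1 + 10·3 + 20·2 + 10·4 = $310.
Optimal plan:
  Nampa->I1: 10 × $9 = $90
  Nampa->I2: 30 × $1 = $30
  Salem->I1: 10 × $7 = $70
  Salem->I3: 20 × $2 = $40
  Salem->I4: 10 × $4 = $40
Optimal cost = $270.
Saving = 310 − 270 = $40.

40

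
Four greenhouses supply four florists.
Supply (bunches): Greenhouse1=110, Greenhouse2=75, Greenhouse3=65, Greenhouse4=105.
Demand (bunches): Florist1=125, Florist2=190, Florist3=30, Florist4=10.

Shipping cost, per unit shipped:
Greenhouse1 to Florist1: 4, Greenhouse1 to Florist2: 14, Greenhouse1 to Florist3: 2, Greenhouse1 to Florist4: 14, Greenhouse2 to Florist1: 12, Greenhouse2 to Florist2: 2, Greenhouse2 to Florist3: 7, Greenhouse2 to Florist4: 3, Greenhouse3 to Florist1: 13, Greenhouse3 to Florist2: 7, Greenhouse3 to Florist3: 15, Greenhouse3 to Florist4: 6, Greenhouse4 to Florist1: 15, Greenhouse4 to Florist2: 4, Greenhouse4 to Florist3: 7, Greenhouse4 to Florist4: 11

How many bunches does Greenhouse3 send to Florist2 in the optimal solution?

40

Solving gives:
  Greenhouse1–Florist1: 110 bunches
  Greenhouse2–Florist2: 75 bunches
  Greenhouse3–Florist1: 15 bunches
  Greenhouse3–Florist2: 40 bunches
  Greenhouse3–Florist4: 10 bunches
  Greenhouse4–Florist2: 75 bunches
  Greenhouse4–Florist3: 30 bunches
Total cost = 1635.
So Greenhouse3→Florist2 carries 40 bunches.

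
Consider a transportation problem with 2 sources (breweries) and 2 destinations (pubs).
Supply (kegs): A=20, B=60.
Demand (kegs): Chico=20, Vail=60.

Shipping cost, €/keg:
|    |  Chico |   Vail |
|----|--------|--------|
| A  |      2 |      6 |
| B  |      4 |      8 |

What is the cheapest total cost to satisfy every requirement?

Optimal allocation:
  A to Vail: 20 × €6 = €120
  B to Chico: 20 × €4 = €80
  B to Vail: 40 × €8 = €320
Total = 120 + 80 + 320 = €520.

520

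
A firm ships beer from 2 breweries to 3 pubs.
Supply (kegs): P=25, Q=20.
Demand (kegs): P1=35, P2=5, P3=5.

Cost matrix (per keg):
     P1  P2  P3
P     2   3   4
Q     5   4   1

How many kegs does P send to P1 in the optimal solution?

25

Optimal shipments:
  P→P1: 25 × 2 = 50
  Q→P1: 10 × 5 = 50
  Q→P2: 5 × 4 = 20
  Q→P3: 5 × 1 = 5
Total cost = 125.
So P→P1 carries 25 kegs.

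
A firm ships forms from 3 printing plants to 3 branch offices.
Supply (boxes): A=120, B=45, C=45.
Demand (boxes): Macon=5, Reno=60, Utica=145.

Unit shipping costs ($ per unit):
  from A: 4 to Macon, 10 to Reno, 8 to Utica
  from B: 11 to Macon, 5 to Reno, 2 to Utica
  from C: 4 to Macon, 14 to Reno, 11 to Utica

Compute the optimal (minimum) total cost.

1630

A cheapest plan:
  A–Reno: 60 × $10 = $600
  A–Utica: 60 × $8 = $480
  B–Utica: 45 × $2 = $90
  C–Macon: 5 × $4 = $20
  C–Utica: 40 × $11 = $440
Total = 600 + 480 + 90 + 20 + 440 = $1630.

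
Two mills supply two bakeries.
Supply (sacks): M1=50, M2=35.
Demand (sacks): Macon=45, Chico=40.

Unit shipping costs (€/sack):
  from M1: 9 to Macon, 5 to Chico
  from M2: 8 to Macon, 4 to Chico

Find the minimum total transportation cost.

570

An optimal shipping plan:
  M1->Macon: 10 × €9 = €90
  M1->Chico: 40 × €5 = €200
  M2->Macon: 35 × €8 = €280
Total = 90 + 200 + 280 = €570.
(Supply check: M1 ships 50; M2 ships 35.)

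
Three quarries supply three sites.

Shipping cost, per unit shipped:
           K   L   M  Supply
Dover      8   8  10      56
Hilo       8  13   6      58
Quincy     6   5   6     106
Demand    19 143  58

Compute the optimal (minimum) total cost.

A cheapest plan:
  Dover–K: 19 × 8 = 152
  Dover–L: 37 × 8 = 296
  Hilo–M: 58 × 6 = 348
  Quincy–L: 106 × 5 = 530
Total = 152 + 296 + 348 + 530 = 1326.

1326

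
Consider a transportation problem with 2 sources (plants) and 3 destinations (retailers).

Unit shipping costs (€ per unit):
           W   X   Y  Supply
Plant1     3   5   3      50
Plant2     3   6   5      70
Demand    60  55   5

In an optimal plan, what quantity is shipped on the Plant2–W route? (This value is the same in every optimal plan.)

Optimal shipments:
  Plant1–X: 45 units
  Plant1–Y: 5 units
  Plant2–W: 60 units
  Plant2–X: 10 units
Total cost = €480.
So Plant2→W carries 60 units.

60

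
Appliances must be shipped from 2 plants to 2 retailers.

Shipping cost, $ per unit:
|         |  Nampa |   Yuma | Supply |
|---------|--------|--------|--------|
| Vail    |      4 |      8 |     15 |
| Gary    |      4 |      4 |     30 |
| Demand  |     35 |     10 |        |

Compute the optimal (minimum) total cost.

Optimal allocation:
  Vail–Nampa: 15 × $4 = $60
  Gary–Nampa: 20 × $4 = $80
  Gary–Yuma: 10 × $4 = $40
Total = 60 + 80 + 40 = $180.

180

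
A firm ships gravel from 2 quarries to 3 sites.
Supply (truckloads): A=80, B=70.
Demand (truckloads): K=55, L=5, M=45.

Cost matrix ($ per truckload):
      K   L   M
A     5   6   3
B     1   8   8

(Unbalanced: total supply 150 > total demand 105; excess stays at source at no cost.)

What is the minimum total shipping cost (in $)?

220

An optimal shipping plan:
  A–L: 5 truckloads
  A–M: 45 truckloads
  B–K: 55 truckloads
Total cost = $220.
(Supply check: A ships 50; B ships 55.)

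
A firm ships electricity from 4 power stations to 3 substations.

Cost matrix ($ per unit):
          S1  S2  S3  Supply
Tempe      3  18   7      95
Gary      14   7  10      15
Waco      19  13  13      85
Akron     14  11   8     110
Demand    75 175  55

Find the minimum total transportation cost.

A cheapest plan:
  Tempe to S1: 75 × $3 = $225
  Tempe to S3: 20 × $7 = $140
  Gary to S2: 15 × $7 = $105
  Waco to S2: 85 × $13 = $1105
  Akron to S2: 75 × $11 = $825
  Akron to S3: 35 × $8 = $280
Total = 225 + 140 + 105 + 1105 + 825 + 280 = $2680.
(Supply check: Tempe ships 95; Gary ships 15; Waco ships 85; Akron ships 110.)

2680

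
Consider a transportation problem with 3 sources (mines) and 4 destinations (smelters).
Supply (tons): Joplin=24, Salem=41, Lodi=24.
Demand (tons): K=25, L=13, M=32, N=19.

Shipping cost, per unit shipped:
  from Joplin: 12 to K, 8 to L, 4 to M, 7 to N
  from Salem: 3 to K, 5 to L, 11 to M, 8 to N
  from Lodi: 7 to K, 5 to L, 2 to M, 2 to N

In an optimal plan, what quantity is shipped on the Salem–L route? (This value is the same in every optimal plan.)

Solving gives:
  Joplin→M: 24 × 4 = 96
  Salem→K: 25 × 3 = 75
  Salem→L: 13 × 5 = 65
  Salem→N: 3 × 8 = 24
  Lodi→M: 8 × 2 = 16
  Lodi→N: 16 × 2 = 32
Total cost = 308.
So Salem→L carries 13 tons.

13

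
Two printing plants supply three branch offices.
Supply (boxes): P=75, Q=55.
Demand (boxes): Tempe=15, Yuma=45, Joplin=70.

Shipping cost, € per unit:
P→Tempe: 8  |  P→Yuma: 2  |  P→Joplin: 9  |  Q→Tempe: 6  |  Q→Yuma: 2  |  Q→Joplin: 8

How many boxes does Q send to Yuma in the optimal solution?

Optimal shipments:
  P to Yuma: 45 × €2 = €90
  P to Joplin: 30 × €9 = €270
  Q to Tempe: 15 × €6 = €90
  Q to Joplin: 40 × €8 = €320
Total cost = €770.
The route Q→Yuma is not used.

0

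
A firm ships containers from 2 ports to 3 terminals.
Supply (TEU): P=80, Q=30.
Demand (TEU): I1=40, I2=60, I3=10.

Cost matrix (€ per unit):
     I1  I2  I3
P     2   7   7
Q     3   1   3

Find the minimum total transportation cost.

390

A cheapest plan:
  P–I1: 40 TEU
  P–I2: 30 TEU
  P–I3: 10 TEU
  Q–I2: 30 TEU
Total cost = €390.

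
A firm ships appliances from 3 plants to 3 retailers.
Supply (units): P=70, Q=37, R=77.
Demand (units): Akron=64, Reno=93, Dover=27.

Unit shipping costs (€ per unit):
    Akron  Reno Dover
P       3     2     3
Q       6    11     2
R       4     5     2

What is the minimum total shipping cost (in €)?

One minimum-cost allocation:
  P->Reno: 70 × €2 = €140
  Q->Akron: 10 × €6 = €60
  Q->Dover: 27 × €2 = €54
  R->Akron: 54 × €4 = €216
  R->Reno: 23 × €5 = €115
Total = 140 + 60 + 54 + 216 + 115 = €585.

585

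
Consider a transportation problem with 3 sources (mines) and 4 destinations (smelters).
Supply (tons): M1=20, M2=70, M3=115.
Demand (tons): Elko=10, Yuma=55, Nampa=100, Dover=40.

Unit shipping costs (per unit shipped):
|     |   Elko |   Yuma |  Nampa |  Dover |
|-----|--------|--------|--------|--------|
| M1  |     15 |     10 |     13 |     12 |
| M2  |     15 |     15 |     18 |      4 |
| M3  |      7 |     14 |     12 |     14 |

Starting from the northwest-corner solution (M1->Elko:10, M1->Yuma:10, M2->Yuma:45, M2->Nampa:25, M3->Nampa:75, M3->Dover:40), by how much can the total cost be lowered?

Current plan cost = 10·15 + 10·10 + 45·15 + 25·18 + 75·12 + 40·14 = 2835.
Optimal plan:
  M1 to Yuma: 20 × 10 = 200
  M2 to Yuma: 30 × 15 = 450
  M2 to Dover: 40 × 4 = 160
  M3 to Elko: 10 × 7 = 70
  M3 to Yuma: 5 × 14 = 70
  M3 to Nampa: 100 × 12 = 1200
Optimal cost = 2150.
Saving = 2835 − 2150 = 685.

685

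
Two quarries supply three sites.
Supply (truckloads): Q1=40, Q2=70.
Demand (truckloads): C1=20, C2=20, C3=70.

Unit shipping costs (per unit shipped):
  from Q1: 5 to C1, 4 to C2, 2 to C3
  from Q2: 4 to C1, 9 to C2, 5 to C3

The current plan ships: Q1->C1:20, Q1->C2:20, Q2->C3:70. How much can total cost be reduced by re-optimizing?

Current plan cost = 20·5 + 20·4 + 70·5 = 530.
Optimal plan:
  Q1–C2: 20 × 4 = 80
  Q1–C3: 20 × 2 = 40
  Q2–C1: 20 × 4 = 80
  Q2–C3: 50 × 5 = 250
Optimal cost = 450.
Saving = 530 − 450 = 80.

80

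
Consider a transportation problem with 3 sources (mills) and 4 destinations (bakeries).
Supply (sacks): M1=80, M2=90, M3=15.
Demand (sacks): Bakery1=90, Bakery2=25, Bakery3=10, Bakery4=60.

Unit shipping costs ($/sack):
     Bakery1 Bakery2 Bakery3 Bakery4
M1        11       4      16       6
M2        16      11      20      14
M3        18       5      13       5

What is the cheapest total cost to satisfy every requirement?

2025

One minimum-cost allocation:
  M1–Bakery2: 25 × $4 = $100
  M1–Bakery4: 55 × $6 = $330
  M2–Bakery1: 90 × $16 = $1440
  M3–Bakery3: 10 × $13 = $130
  M3–Bakery4: 5 × $5 = $25
Total = 100 + 330 + 1440 + 130 + 25 = $2025.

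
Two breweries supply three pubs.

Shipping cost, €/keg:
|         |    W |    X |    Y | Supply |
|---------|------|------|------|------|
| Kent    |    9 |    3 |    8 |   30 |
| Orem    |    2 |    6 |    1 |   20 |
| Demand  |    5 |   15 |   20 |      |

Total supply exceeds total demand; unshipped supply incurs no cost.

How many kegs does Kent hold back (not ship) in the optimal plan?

Minimum-cost shipments:
  Kent→W: 5 kegs
  Kent→X: 15 kegs
  Orem→Y: 20 kegs
Total cost = €110.
Kent ships 20 of its 30, leaving 10.

10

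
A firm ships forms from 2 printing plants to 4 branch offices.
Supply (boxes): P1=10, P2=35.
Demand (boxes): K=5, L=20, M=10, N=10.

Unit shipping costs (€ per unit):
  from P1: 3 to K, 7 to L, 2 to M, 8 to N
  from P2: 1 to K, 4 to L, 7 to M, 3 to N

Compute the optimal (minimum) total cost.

An optimal shipping plan:
  P1 to M: 10 boxes
  P2 to K: 5 boxes
  P2 to L: 20 boxes
  P2 to N: 10 boxes
Total cost = €135.

135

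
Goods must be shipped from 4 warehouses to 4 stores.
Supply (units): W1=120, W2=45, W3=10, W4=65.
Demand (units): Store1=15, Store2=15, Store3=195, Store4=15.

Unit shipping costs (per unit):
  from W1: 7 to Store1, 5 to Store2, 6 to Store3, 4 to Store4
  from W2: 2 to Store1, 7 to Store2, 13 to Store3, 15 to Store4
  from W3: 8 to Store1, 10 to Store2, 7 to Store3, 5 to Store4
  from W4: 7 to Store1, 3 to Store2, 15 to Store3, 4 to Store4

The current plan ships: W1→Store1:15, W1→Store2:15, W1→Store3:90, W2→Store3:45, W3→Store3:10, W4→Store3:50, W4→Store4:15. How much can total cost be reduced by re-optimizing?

Current plan cost = 15·7 + 15·5 + 90·6 + 45·13 + 10·7 + 50·15 + 15·4 = 2185.
Optimal plan:
  W1->Store3: 120 × 6 = 720
  W2->Store1: 15 × 2 = 30
  W2->Store3: 30 × 13 = 390
  W3->Store3: 10 × 7 = 70
  W4->Store2: 15 × 3 = 45
  W4->Store3: 35 × 15 = 525
  W4->Store4: 15 × 4 = 60
Optimal cost = 1840.
Saving = 2185 − 1840 = 345.

345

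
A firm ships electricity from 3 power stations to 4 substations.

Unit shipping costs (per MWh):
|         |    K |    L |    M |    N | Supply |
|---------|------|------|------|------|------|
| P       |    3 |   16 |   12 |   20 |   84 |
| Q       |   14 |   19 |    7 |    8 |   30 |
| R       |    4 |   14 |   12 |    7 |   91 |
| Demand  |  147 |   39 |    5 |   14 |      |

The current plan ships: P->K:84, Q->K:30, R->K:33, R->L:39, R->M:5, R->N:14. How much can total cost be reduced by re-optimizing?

256

Current plan cost = 84·3 + 30·14 + 33·4 + 39·14 + 5·12 + 14·7 = 1508.
Optimal plan:
  P–K: 84 × 3 = 252
  Q–L: 11 × 19 = 209
  Q–M: 5 × 7 = 35
  Q–N: 14 × 8 = 112
  R–K: 63 × 4 = 252
  R–L: 28 × 14 = 392
Optimal cost = 1252.
Saving = 1508 − 1252 = 256.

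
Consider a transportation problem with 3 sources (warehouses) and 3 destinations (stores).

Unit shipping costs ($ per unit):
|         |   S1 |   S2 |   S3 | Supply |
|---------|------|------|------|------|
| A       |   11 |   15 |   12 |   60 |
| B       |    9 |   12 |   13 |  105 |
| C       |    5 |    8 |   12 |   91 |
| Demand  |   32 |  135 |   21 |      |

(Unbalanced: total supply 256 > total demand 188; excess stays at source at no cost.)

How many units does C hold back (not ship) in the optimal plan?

0

An optimal plan:
  A–S3: 21 × $12 = $252
  B–S2: 76 × $12 = $912
  C–S1: 32 × $5 = $160
  C–S2: 59 × $8 = $472
Total cost = $1796.
C ships 91 of its 91, leaving 0.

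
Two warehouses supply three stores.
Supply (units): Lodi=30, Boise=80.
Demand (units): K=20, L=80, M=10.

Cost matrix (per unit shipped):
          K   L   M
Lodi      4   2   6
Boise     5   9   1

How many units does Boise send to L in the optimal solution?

50

The minimum-cost plan:
  Lodi to L: 30 × 2 = 60
  Boise to K: 20 × 5 = 100
  Boise to L: 50 × 9 = 450
  Boise to M: 10 × 1 = 10
Total cost = 620.
So Boise→L carries 50 units.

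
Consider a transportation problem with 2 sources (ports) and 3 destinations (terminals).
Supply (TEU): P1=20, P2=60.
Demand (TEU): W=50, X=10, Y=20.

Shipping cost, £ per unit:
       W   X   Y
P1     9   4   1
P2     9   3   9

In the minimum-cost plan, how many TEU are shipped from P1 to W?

Solving gives:
  P1->Y: 20 × £1 = £20
  P2->W: 50 × £9 = £450
  P2->X: 10 × £3 = £30
Total cost = £500.
The route P1→W is not used.

0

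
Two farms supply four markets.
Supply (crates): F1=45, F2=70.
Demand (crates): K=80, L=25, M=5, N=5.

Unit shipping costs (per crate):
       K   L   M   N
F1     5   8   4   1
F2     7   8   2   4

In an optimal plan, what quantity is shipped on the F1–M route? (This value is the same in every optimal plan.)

0

Solving gives:
  F1 to K: 40 × 5 = 200
  F1 to N: 5 × 1 = 5
  F2 to K: 40 × 7 = 280
  F2 to L: 25 × 8 = 200
  F2 to M: 5 × 2 = 10
Total cost = 695.
The route F1→M is not used.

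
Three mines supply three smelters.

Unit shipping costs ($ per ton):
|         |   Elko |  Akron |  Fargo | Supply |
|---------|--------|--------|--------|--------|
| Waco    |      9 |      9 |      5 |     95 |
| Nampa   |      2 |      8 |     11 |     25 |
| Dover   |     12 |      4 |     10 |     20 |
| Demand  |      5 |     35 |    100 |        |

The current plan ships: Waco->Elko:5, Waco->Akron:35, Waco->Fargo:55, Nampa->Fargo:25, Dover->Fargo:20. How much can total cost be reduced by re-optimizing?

370

Current plan cost = 5·9 + 35·9 + 55·5 + 25·11 + 20·10 = $1110.
Optimal plan:
  Waco->Fargo: 95 × $5 = $475
  Nampa->Elko: 5 × $2 = $10
  Nampa->Akron: 15 × $8 = $120
  Nampa->Fargo: 5 × $11 = $55
  Dover->Akron: 20 × $4 = $80
Optimal cost = $740.
Saving = 1110 − 740 = $370.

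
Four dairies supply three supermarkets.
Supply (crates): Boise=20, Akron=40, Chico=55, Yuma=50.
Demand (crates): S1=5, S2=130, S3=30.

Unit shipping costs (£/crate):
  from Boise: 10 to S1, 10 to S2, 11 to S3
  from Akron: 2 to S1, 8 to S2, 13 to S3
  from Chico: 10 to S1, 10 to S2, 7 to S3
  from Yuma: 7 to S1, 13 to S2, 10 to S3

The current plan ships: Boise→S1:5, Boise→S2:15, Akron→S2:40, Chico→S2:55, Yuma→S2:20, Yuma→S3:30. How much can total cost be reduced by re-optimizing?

30

Current plan cost = 5·10 + 15·10 + 40·8 + 55·10 + 20·13 + 30·10 = £1630.
Optimal plan:
  Boise to S2: 20 × £10 = £200
  Akron to S2: 40 × £8 = £320
  Chico to S2: 55 × £10 = £550
  Yuma to S1: 5 × £7 = £35
  Yuma to S2: 15 × £13 = £195
  Yuma to S3: 30 × £10 = £300
Optimal cost = £1600.
Saving = 1630 − 1600 = £30.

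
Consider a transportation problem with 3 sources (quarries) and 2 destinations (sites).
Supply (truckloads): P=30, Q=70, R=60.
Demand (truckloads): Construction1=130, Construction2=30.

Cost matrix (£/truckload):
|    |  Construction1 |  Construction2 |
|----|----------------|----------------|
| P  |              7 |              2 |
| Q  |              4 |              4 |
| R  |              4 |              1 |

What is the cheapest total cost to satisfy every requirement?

580

One minimum-cost allocation:
  P–Construction2: 30 × £2 = £60
  Q–Construction1: 70 × £4 = £280
  R–Construction1: 60 × £4 = £240
Total = 60 + 280 + 240 = £580.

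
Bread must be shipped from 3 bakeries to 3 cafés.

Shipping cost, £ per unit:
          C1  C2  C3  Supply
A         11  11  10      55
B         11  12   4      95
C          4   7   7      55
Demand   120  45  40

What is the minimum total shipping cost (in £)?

1590

One minimum-cost allocation:
  A–C1: 10 × £11 = £110
  A–C2: 45 × £11 = £495
  B–C1: 55 × £11 = £605
  B–C3: 40 × £4 = £160
  C–C1: 55 × £4 = £220
Total = 110 + 495 + 605 + 160 + 220 = £1590.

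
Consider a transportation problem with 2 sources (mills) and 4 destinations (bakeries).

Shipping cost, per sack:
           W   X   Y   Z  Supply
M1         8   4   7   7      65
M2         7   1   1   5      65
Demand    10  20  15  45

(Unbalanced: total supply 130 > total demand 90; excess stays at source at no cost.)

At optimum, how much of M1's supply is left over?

40

Minimum-cost shipments:
  M1→W: 10 × 8 = 80
  M1→Z: 15 × 7 = 105
  M2→X: 20 × 1 = 20
  M2→Y: 15 × 1 = 15
  M2→Z: 30 × 5 = 150
Total cost = 370.
M1 ships 25 of its 65, leaving 40.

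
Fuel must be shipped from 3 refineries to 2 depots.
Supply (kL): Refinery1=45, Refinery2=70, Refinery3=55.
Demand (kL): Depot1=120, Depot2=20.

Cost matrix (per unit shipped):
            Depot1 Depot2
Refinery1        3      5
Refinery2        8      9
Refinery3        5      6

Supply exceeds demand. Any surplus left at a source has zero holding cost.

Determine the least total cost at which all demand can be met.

Optimal allocation:
  Refinery1→Depot1: 45 kL
  Refinery2→Depot1: 40 kL
  Refinery3→Depot1: 35 kL
  Refinery3→Depot2: 20 kL
Total cost = 750.
(Supply check: Refinery1 ships 45; Refinery2 ships 40; Refinery3 ships 55.)

750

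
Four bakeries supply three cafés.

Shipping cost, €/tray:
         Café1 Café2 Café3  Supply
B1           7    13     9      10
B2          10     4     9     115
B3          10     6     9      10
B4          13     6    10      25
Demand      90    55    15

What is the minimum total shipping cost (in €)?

Optimal allocation:
  B1 to Café1: 10 × €7 = €70
  B2 to Café1: 70 × €10 = €700
  B2 to Café2: 45 × €4 = €180
  B3 to Café1: 10 × €10 = €100
  B4 to Café2: 10 × €6 = €60
  B4 to Café3: 15 × €10 = €150
Total = 70 + 700 + 180 + 100 + 60 + 150 = €1260.

1260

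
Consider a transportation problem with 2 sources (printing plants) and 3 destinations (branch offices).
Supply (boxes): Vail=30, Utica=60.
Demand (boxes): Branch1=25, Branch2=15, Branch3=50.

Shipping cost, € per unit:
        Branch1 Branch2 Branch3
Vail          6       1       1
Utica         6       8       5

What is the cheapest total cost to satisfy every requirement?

355

An optimal shipping plan:
  Vail→Branch2: 15 × €1 = €15
  Vail→Branch3: 15 × €1 = €15
  Utica→Branch1: 25 × €6 = €150
  Utica→Branch3: 35 × €5 = €175
Total = 15 + 15 + 150 + 175 = €355.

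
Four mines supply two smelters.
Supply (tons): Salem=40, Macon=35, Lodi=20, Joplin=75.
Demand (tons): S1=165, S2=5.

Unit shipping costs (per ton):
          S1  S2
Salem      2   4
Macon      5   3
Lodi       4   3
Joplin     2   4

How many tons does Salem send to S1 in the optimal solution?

40

Solving gives:
  Salem->S1: 40 × 2 = 80
  Macon->S1: 30 × 5 = 150
  Macon->S2: 5 × 3 = 15
  Lodi->S1: 20 × 4 = 80
  Joplin->S1: 75 × 2 = 150
Total cost = 475.
So Salem→S1 carries 40 tons.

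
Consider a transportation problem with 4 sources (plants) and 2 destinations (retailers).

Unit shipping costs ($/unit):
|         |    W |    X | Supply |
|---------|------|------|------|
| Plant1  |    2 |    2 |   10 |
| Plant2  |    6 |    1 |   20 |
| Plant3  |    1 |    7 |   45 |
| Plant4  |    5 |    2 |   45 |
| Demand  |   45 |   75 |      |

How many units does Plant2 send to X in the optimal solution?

Solving gives:
  Plant1→X: 10 × $2 = $20
  Plant2→X: 20 × $1 = $20
  Plant3→W: 45 × $1 = $45
  Plant4→X: 45 × $2 = $90
Total cost = $175.
So Plant2→X carries 20 units.

20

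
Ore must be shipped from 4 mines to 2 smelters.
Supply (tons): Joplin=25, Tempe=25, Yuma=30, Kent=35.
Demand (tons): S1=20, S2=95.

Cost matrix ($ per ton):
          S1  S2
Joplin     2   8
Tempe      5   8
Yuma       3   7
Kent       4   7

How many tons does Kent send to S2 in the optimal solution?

The minimum-cost plan:
  Joplin to S1: 20 × $2 = $40
  Joplin to S2: 5 × $8 = $40
  Tempe to S2: 25 × $8 = $200
  Yuma to S2: 30 × $7 = $210
  Kent to S2: 35 × $7 = $245
Total cost = $735.
So Kent→S2 carries 35 tons.

35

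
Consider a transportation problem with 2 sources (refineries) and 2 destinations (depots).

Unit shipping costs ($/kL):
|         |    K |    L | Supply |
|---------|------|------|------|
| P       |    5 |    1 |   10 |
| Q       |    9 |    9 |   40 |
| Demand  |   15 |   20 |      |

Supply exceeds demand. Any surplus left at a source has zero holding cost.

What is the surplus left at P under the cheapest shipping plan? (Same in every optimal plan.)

Minimum-cost shipments:
  P to L: 10 × $1 = $10
  Q to K: 15 × $9 = $135
  Q to L: 10 × $9 = $90
Total cost = $235.
P ships 10 of its 10, leaving 0.

0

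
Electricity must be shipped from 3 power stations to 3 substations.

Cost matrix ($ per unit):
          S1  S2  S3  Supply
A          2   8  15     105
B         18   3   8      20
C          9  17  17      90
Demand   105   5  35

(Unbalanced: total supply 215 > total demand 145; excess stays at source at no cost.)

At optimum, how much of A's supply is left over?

Minimum-cost shipments:
  A to S1: 105 MWh
  B to S2: 5 MWh
  B to S3: 15 MWh
  C to S3: 20 MWh
Total cost = $685.
A ships 105 of its 105, leaving 0.

0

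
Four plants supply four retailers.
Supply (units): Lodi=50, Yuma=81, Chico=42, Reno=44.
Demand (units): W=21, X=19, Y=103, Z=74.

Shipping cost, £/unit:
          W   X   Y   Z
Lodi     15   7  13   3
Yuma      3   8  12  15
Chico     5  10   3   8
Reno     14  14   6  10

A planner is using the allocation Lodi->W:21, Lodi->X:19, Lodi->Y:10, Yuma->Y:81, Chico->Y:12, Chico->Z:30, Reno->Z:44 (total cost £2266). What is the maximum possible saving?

Current plan cost = 21·15 + 19·7 + 10·13 + 81·12 + 12·3 + 30·8 + 44·10 = £2266.
Optimal plan:
  Lodi→Z: 50 units
  Yuma→W: 21 units
  Yuma→X: 19 units
  Yuma→Y: 17 units
  Yuma→Z: 24 units
  Chico→Y: 42 units
  Reno→Y: 44 units
Optimal cost = £1319.
Saving = 2266 − 1319 = £947.

947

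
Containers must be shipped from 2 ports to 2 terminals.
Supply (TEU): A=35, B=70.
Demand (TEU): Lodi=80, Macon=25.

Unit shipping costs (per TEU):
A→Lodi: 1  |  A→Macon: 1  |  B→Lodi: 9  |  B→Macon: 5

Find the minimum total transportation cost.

565

An optimal shipping plan:
  A to Lodi: 35 × 1 = 35
  B to Lodi: 45 × 9 = 405
  B to Macon: 25 × 5 = 125
Total = 35 + 405 + 125 = 565.
(Supply check: A ships 35; B ships 70.)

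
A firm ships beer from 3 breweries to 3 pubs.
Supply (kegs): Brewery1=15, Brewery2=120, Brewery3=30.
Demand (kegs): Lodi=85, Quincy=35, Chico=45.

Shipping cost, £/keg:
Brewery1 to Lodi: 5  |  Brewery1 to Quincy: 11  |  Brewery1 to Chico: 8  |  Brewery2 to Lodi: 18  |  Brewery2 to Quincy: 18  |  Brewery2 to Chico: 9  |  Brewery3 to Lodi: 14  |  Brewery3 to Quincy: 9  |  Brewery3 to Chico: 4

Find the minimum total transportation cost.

2100

A cheapest plan:
  Brewery1–Lodi: 15 × £5 = £75
  Brewery2–Lodi: 70 × £18 = £1260
  Brewery2–Quincy: 5 × £18 = £90
  Brewery2–Chico: 45 × £9 = £405
  Brewery3–Quincy: 30 × £9 = £270
Total = 75 + 1260 + 90 + 405 + 270 = £2100.
(Supply check: Brewery1 ships 15; Brewery2 ships 120; Brewery3 ships 30.)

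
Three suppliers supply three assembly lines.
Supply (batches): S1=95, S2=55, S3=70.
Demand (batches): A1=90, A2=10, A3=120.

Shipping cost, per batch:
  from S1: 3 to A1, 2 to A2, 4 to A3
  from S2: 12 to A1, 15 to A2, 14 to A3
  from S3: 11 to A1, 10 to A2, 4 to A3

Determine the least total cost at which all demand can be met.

One minimum-cost allocation:
  S1->A1: 35 × 3 = 105
  S1->A2: 10 × 2 = 20
  S1->A3: 50 × 4 = 200
  S2->A1: 55 × 12 = 660
  S3->A3: 70 × 4 = 280
Total = 105 + 20 + 200 + 660 + 280 = 1265.
(Supply check: S1 ships 95; S2 ships 55; S3 ships 70.)

1265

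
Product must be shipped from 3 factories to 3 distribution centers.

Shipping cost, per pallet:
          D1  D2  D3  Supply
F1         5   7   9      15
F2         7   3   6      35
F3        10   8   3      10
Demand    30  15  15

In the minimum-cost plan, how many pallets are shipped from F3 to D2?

0

Optimal shipments:
  F1–D1: 15 pallets
  F2–D1: 15 pallets
  F2–D2: 15 pallets
  F2–D3: 5 pallets
  F3–D3: 10 pallets
Total cost = 285.
The route F3→D2 is not used.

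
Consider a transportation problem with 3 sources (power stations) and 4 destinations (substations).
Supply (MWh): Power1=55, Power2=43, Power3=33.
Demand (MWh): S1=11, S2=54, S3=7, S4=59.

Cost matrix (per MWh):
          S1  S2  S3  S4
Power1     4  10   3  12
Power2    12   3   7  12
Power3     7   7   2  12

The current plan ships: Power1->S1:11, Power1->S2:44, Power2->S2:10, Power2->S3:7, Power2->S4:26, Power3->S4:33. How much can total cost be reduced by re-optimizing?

Current plan cost = 11·4 + 44·10 + 10·3 + 7·7 + 26·12 + 33·12 = 1271.
Optimal plan:
  Power1 to S1: 11 × 4 = 44
  Power1 to S4: 44 × 12 = 528
  Power2 to S2: 43 × 3 = 129
  Power3 to S2: 11 × 7 = 77
  Power3 to S3: 7 × 2 = 14
  Power3 to S4: 15 × 12 = 180
Optimal cost = 972.
Saving = 1271 − 972 = 299.

299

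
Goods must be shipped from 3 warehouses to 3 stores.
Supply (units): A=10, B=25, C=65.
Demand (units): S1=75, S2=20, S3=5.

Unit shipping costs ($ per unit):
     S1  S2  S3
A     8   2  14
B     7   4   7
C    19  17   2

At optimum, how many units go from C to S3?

5

Solving gives:
  A→S2: 10 × $2 = $20
  B→S1: 15 × $7 = $105
  B→S2: 10 × $4 = $40
  C→S1: 60 × $19 = $1140
  C→S3: 5 × $2 = $10
Total cost = $1315.
So C→S3 carries 5 units.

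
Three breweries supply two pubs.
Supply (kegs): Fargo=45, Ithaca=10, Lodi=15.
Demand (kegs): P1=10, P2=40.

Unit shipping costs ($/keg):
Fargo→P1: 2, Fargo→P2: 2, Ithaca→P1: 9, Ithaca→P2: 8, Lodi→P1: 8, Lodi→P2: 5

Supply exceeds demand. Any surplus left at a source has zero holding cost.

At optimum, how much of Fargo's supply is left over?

Minimum-cost shipments:
  Fargo to P1: 10 kegs
  Fargo to P2: 35 kegs
  Lodi to P2: 5 kegs
Total cost = $115.
Fargo ships 45 of its 45, leaving 0.

0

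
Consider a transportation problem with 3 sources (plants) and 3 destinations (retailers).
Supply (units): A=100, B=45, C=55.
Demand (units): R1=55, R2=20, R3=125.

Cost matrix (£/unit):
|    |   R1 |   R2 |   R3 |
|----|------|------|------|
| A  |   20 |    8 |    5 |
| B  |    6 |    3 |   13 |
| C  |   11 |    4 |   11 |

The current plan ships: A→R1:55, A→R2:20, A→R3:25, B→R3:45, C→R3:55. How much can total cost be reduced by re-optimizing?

1340

Current plan cost = 55·20 + 20·8 + 25·5 + 45·13 + 55·11 = £2575.
Optimal plan:
  A to R3: 100 units
  B to R1: 45 units
  C to R1: 10 units
  C to R2: 20 units
  C to R3: 25 units
Optimal cost = £1235.
Saving = 2575 − 1235 = £1340.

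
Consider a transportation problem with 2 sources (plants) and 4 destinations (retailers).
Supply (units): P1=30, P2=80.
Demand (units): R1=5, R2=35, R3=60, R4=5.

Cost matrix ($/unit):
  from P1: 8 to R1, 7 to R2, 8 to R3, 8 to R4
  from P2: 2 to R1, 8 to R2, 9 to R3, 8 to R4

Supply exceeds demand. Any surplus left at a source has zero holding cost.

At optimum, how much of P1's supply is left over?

An optimal plan:
  P1 to R3: 30 × $8 = $240
  P2 to R1: 5 × $2 = $10
  P2 to R2: 35 × $8 = $280
  P2 to R3: 30 × $9 = $270
  P2 to R4: 5 × $8 = $40
Total cost = $840.
P1 ships 30 of its 30, leaving 0.

0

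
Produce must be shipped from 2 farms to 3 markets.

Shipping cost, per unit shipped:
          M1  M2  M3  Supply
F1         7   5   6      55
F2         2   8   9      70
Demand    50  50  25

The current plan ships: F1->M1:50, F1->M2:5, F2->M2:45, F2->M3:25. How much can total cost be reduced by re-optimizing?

Current plan cost = 50·7 + 5·5 + 45·8 + 25·9 = 960.
Optimal plan:
  F1–M2: 50 × 5 = 250
  F1–M3: 5 × 6 = 30
  F2–M1: 50 × 2 = 100
  F2–M3: 20 × 9 = 180
Optimal cost = 560.
Saving = 960 − 560 = 400.

400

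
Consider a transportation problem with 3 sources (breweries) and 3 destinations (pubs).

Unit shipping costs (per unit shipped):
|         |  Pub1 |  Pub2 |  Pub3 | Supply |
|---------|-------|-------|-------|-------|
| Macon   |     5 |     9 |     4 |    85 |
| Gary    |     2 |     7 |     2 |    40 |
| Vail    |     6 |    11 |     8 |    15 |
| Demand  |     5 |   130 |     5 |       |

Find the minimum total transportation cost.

1160

A cheapest plan:
  Macon–Pub2: 85 kegs
  Gary–Pub2: 35 kegs
  Gary–Pub3: 5 kegs
  Vail–Pub1: 5 kegs
  Vail–Pub2: 10 kegs
Total cost = 1160.
(Supply check: Macon ships 85; Gary ships 40; Vail ships 15.)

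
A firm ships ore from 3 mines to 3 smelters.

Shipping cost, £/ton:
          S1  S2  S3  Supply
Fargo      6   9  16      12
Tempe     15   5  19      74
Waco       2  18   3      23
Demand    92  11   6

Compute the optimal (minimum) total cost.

Optimal allocation:
  Fargo→S1: 12 × £6 = £72
  Tempe→S1: 63 × £15 = £945
  Tempe→S2: 11 × £5 = £55
  Waco→S1: 17 × £2 = £34
  Waco→S3: 6 × £3 = £18
Total = 72 + 945 + 55 + 34 + 18 = £1124.

1124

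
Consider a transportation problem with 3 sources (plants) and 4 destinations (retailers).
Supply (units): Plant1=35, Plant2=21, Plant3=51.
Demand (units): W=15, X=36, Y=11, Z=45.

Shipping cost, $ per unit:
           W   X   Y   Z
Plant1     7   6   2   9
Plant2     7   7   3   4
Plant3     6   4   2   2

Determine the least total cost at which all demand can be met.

One minimum-cost allocation:
  Plant1 to X: 24 × $6 = $144
  Plant1 to Y: 11 × $2 = $22
  Plant2 to W: 15 × $7 = $105
  Plant2 to Z: 6 × $4 = $24
  Plant3 to X: 12 × $4 = $48
  Plant3 to Z: 39 × $2 = $78
Total = 144 + 22 + 105 + 24 + 48 + 78 = $421.
(Supply check: Plant1 ships 35; Plant2 ships 21; Plant3 ships 51.)

421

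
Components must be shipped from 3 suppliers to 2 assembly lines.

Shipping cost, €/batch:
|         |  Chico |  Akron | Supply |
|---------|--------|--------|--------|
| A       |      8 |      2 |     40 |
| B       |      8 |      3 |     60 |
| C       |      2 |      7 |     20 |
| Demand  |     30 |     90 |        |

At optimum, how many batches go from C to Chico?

Optimal shipments:
  A→Akron: 40 batches
  B→Chico: 10 batches
  B→Akron: 50 batches
  C→Chico: 20 batches
Total cost = €350.
So C→Chico carries 20 batches.

20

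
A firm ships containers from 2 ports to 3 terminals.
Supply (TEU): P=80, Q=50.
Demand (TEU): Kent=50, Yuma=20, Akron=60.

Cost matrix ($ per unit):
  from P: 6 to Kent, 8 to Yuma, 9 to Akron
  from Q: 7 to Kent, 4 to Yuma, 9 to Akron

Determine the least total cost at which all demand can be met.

Optimal allocation:
  P->Kent: 50 × $6 = $300
  P->Akron: 30 × $9 = $270
  Q->Yuma: 20 × $4 = $80
  Q->Akron: 30 × $9 = $270
Total = 300 + 270 + 80 + 270 = $920.

920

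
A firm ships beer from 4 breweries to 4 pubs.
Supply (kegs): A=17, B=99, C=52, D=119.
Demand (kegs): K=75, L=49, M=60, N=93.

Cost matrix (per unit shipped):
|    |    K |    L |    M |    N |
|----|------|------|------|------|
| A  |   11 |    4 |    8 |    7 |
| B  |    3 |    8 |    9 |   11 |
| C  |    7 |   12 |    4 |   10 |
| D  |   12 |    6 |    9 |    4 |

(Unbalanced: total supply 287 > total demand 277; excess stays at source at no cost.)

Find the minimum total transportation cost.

An optimal shipping plan:
  A→L: 17 × 4 = 68
  B→K: 75 × 3 = 225
  B→L: 6 × 8 = 48
  B→M: 8 × 9 = 72
  C→M: 52 × 4 = 208
  D→L: 26 × 6 = 156
  D→N: 93 × 4 = 372
Total = 68 + 225 + 48 + 72 + 208 + 156 + 372 = 1149.

1149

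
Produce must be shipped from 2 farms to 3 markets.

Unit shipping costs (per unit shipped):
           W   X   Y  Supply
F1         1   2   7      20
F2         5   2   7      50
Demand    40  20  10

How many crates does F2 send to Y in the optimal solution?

Optimal shipments:
  F1→W: 20 crates
  F2→W: 20 crates
  F2→X: 20 crates
  F2→Y: 10 crates
Total cost = 230.
So F2→Y carries 10 crates.

10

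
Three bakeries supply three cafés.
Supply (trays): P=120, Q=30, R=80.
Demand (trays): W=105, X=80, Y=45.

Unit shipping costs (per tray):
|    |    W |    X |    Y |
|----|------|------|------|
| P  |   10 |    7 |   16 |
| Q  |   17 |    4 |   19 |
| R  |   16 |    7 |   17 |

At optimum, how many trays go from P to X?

Solving gives:
  P->W: 105 × 10 = 1050
  P->Y: 15 × 16 = 240
  Q->X: 30 × 4 = 120
  R->X: 50 × 7 = 350
  R->Y: 30 × 17 = 510
Total cost = 2270.
The route P→X is not used.

0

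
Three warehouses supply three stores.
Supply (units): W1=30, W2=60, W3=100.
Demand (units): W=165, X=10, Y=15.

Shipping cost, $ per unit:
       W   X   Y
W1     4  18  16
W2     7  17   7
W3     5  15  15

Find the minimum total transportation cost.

1140

An optimal shipping plan:
  W1->W: 30 × $4 = $120
  W2->W: 45 × $7 = $315
  W2->Y: 15 × $7 = $105
  W3->W: 90 × $5 = $450
  W3->X: 10 × $15 = $150
Total = 120 + 315 + 105 + 450 + 150 = $1140.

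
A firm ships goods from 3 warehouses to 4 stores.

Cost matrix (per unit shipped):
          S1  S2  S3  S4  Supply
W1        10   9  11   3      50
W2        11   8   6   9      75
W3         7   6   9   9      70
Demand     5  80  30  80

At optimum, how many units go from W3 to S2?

65

Optimal shipments:
  W1 to S4: 50 × 3 = 150
  W2 to S2: 15 × 8 = 120
  W2 to S3: 30 × 6 = 180
  W2 to S4: 30 × 9 = 270
  W3 to S1: 5 × 7 = 35
  W3 to S2: 65 × 6 = 390
Total cost = 1145.
So W3→S2 carries 65 units.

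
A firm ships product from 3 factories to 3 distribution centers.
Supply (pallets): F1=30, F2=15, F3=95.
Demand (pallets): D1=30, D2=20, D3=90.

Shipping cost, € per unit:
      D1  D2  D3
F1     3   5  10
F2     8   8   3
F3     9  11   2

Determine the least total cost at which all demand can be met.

A cheapest plan:
  F1 to D1: 25 × €3 = €75
  F1 to D2: 5 × €5 = €25
  F2 to D2: 15 × €8 = €120
  F3 to D1: 5 × €9 = €45
  F3 to D3: 90 × €2 = €180
Total = 75 + 25 + 120 + 45 + 180 = €445.

445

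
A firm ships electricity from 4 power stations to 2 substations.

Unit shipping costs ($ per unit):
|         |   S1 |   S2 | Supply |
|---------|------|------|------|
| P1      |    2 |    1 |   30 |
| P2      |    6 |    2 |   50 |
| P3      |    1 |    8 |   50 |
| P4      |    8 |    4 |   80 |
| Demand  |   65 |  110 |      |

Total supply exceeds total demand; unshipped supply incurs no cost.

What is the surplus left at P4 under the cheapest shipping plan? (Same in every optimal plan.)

35

Minimum-cost shipments:
  P1->S1: 15 × $2 = $30
  P1->S2: 15 × $1 = $15
  P2->S2: 50 × $2 = $100
  P3->S1: 50 × $1 = $50
  P4->S2: 45 × $4 = $180
Total cost = $375.
P4 ships 45 of its 80, leaving 35.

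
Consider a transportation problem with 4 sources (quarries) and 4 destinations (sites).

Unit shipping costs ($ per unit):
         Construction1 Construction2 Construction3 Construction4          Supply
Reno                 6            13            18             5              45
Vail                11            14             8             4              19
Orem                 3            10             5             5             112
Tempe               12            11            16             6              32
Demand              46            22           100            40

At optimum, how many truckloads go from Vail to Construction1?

Solving gives:
  Reno–Construction1: 34 × $6 = $204
  Reno–Construction4: 11 × $5 = $55
  Vail–Construction4: 19 × $4 = $76
  Orem–Construction1: 12 × $3 = $36
  Orem–Construction3: 100 × $5 = $500
  Tempe–Construction2: 22 × $11 = $242
  Tempe–Construction4: 10 × $6 = $60
Total cost = $1173.
The route Vail→Construction1 is not used.

0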